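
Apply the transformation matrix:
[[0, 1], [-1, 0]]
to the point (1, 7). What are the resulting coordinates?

Matrix multiplication:
[[0, 1], [-1, 0]] × [1, 7]ᵀ
= [(0)(1) + (1)(7), (-1)(1) + (0)(7)]ᵀ
= [7, -1]ᵀ
Result: (7, -1)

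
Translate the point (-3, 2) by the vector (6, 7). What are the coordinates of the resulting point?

Translation by (6, 7) (homogeneous matrix [[1, 0, 6], [0, 1, 7], [0, 0, 1]]):
x' = -3 + 6 = 3
y' = 2 + 7 = 9
Result: (3, 9)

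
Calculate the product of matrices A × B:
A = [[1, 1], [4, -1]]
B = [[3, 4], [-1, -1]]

Matrix multiplication:
C[0][0] = 1×3 + 1×-1 = 2
C[0][1] = 1×4 + 1×-1 = 3
C[1][0] = 4×3 + -1×-1 = 13
C[1][1] = 4×4 + -1×-1 = 17
Result: [[2, 3], [13, 17]]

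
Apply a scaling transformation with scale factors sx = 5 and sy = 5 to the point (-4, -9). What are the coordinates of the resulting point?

Scaling matrix:
[[5, 0], [0, 5]]
Result: (-4 × 5, -9 × 5) = (-20, -45)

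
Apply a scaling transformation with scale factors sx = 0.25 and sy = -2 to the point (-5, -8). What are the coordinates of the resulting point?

Scaling matrix:
[[0.25, 0], [0, -2]]
Result: (-5 × 0.25, -8 × -2) = (-1.25, 16)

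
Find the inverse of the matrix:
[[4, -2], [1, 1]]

For [[a,b],[c,d]], inverse = (1/det)·[[d,-b],[-c,a]]
det = (4)(1) - (-2)(1) = 4 - -2 = 6
Inverse = (1/6)·[[1, 2], [-1, 4]]
= [[1/6, 1/3], [-1/6, 2/3]]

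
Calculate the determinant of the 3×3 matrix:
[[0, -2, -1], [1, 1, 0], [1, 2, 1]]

Expansion along first row:
det = 0·det([[1,0],[2,1]]) - -2·det([[1,0],[1,1]]) + -1·det([[1,1],[1,2]])
    = 0·(1·1 - 0·2) - -2·(1·1 - 0·1) + -1·(1·2 - 1·1)
    = 0·1 - -2·1 + -1·1
    = 0 + 2 + -1 = 1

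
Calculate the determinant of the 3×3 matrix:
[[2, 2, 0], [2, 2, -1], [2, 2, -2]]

Expansion along first row:
det = 2·det([[2,-1],[2,-2]]) - 2·det([[2,-1],[2,-2]]) + 0·det([[2,2],[2,2]])
    = 2·(2·-2 - -1·2) - 2·(2·-2 - -1·2) + 0·(2·2 - 2·2)
    = 2·-2 - 2·-2 + 0·0
    = -4 + 4 + 0 = 0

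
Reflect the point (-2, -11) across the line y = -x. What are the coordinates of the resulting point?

Reflection across line y = -x: (-2, -11) → (11, 2)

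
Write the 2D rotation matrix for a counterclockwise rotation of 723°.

Rotation matrix formula: [[cos θ, -sin θ], [sin θ, cos θ]]
For θ = 723°:
cos(723°) = 0.9986
sin(723°) = 0.0523
Result: [[0.9986, -0.0523], [0.0523, 0.9986]]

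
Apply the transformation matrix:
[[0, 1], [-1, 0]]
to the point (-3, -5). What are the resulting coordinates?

Matrix multiplication:
[[0, 1], [-1, 0]] × [-3, -5]ᵀ
= [(0)(-3) + (1)(-5), (-1)(-3) + (0)(-5)]ᵀ
= [-5, 3]ᵀ
Result: (-5, 3)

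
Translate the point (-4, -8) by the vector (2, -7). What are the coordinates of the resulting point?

Translation by (2, -7) (homogeneous matrix [[1, 0, 2], [0, 1, -7], [0, 0, 1]]):
x' = -4 + 2 = -2
y' = -8 + -7 = -15
Result: (-2, -15)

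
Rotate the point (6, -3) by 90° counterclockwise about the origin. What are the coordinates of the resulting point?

Rotation matrix for 90°: [[cos 90°, -sin 90°], [sin 90°, cos 90°]] = [[0, -1], [1, 0]]
[[0, -1], [1, 0]] × [6, -3]ᵀ = [3, 6]ᵀ
Result: (3, 6)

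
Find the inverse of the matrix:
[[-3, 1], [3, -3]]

For [[a,b],[c,d]], inverse = (1/det)·[[d,-b],[-c,a]]
det = (-3)(-3) - (1)(3) = 9 - 3 = 6
Inverse = (1/6)·[[-3, -1], [-3, -3]]
= [[-1/2, -1/6], [-1/2, -1/2]]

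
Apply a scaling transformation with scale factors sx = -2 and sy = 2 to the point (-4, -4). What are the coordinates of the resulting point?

Scaling matrix:
[[-2, 0], [0, 2]]
Result: (-4 × -2, -4 × 2) = (8, -8)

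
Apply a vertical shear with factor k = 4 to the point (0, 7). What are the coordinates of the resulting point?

Shear matrix for vertical shear with factor k = 4:
[[1, 0], [4, 1]]
Result: (0, 7) → (0, 7)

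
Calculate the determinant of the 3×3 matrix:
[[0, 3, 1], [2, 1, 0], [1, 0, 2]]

Expansion along first row:
det = 0·det([[1,0],[0,2]]) - 3·det([[2,0],[1,2]]) + 1·det([[2,1],[1,0]])
    = 0·(1·2 - 0·0) - 3·(2·2 - 0·1) + 1·(2·0 - 1·1)
    = 0·2 - 3·4 + 1·-1
    = 0 + -12 + -1 = -13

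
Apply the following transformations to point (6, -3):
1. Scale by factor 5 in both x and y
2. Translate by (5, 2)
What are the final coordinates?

Step 1: Scale (6, -3) by 5 → (30, -15)
Step 2: Translate by (5, 2) → (35, -13)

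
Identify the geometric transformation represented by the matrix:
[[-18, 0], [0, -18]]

This matrix represents: uniform scaling by factor -18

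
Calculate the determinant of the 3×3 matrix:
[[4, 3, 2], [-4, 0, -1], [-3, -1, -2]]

Expansion along first row:
det = 4·det([[0,-1],[-1,-2]]) - 3·det([[-4,-1],[-3,-2]]) + 2·det([[-4,0],[-3,-1]])
    = 4·(0·-2 - -1·-1) - 3·(-4·-2 - -1·-3) + 2·(-4·-1 - 0·-3)
    = 4·-1 - 3·5 + 2·4
    = -4 + -15 + 8 = -11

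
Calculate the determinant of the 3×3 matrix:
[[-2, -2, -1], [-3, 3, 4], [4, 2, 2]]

Expansion along first row:
det = -2·det([[3,4],[2,2]]) - -2·det([[-3,4],[4,2]]) + -1·det([[-3,3],[4,2]])
    = -2·(3·2 - 4·2) - -2·(-3·2 - 4·4) + -1·(-3·2 - 3·4)
    = -2·-2 - -2·-22 + -1·-18
    = 4 + -44 + 18 = -22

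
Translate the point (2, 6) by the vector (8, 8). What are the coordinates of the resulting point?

Translation by (8, 8) (homogeneous matrix [[1, 0, 8], [0, 1, 8], [0, 0, 1]]):
x' = 2 + 8 = 10
y' = 6 + 8 = 14
Result: (10, 14)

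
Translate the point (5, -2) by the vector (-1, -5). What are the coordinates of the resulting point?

Translation by (-1, -5) (homogeneous matrix [[1, 0, -1], [0, 1, -5], [0, 0, 1]]):
x' = 5 + -1 = 4
y' = -2 + -5 = -7
Result: (4, -7)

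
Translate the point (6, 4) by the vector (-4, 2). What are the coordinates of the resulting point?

Translation by (-4, 2) (homogeneous matrix [[1, 0, -4], [0, 1, 2], [0, 0, 1]]):
x' = 6 + -4 = 2
y' = 4 + 2 = 6
Result: (2, 6)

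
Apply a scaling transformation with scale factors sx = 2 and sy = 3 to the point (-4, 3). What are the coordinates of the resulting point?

Scaling matrix:
[[2, 0], [0, 3]]
Result: (-4 × 2, 3 × 3) = (-8, 9)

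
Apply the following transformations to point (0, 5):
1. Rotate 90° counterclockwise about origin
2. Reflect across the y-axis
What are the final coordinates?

Step 1: Rotate 90° → (-5, 0)
Step 2: Reflect across y-axis → (5, 0)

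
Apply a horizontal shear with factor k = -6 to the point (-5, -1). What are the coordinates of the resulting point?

Shear matrix for horizontal shear with factor k = -6:
[[1, -6], [0, 1]]
Result: (-5, -1) → (1, -1)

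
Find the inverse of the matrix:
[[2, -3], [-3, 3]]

For [[a,b],[c,d]], inverse = (1/det)·[[d,-b],[-c,a]]
det = (2)(3) - (-3)(-3) = 6 - 9 = -3
Inverse = (1/-3)·[[3, 3], [3, 2]]
= [[-1, -1], [-1, -2/3]]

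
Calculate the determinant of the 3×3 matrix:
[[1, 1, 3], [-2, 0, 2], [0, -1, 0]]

Expansion along first row:
det = 1·det([[0,2],[-1,0]]) - 1·det([[-2,2],[0,0]]) + 3·det([[-2,0],[0,-1]])
    = 1·(0·0 - 2·-1) - 1·(-2·0 - 2·0) + 3·(-2·-1 - 0·0)
    = 1·2 - 1·0 + 3·2
    = 2 + 0 + 6 = 8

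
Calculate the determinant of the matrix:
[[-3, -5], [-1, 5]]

For a 2×2 matrix [[a, b], [c, d]], det = ad - bc
det = (-3)(5) - (-5)(-1) = -15 - 5 = -20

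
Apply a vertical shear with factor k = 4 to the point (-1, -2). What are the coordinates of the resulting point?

Shear matrix for vertical shear with factor k = 4:
[[1, 0], [4, 1]]
Result: (-1, -2) → (-1, -6)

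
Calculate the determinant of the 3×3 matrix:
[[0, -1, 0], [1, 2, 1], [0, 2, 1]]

Expansion along first row:
det = 0·det([[2,1],[2,1]]) - -1·det([[1,1],[0,1]]) + 0·det([[1,2],[0,2]])
    = 0·(2·1 - 1·2) - -1·(1·1 - 1·0) + 0·(1·2 - 2·0)
    = 0·0 - -1·1 + 0·2
    = 0 + 1 + 0 = 1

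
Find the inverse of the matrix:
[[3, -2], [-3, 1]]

For [[a,b],[c,d]], inverse = (1/det)·[[d,-b],[-c,a]]
det = (3)(1) - (-2)(-3) = 3 - 6 = -3
Inverse = (1/-3)·[[1, 2], [3, 3]]
= [[-1/3, -2/3], [-1, -1]]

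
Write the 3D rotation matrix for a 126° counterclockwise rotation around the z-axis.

Rotation matrix for counterclockwise 126° around z-axis:
cos(126°) = -0.5878, sin(126°) = 0.8090
Result: [[-0.5878, -0.8090, 0], [0.8090, -0.5878, 0], [0, 0, 1]]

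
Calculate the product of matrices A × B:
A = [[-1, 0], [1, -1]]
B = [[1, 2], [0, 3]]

Matrix multiplication:
C[0][0] = -1×1 + 0×0 = -1
C[0][1] = -1×2 + 0×3 = -2
C[1][0] = 1×1 + -1×0 = 1
C[1][1] = 1×2 + -1×3 = -1
Result: [[-1, -2], [1, -1]]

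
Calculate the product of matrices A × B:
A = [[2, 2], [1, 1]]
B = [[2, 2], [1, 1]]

Matrix multiplication:
C[0][0] = 2×2 + 2×1 = 6
C[0][1] = 2×2 + 2×1 = 6
C[1][0] = 1×2 + 1×1 = 3
C[1][1] = 1×2 + 1×1 = 3
Result: [[6, 6], [3, 3]]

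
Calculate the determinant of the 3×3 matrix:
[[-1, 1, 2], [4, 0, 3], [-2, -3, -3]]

Expansion along first row:
det = -1·det([[0,3],[-3,-3]]) - 1·det([[4,3],[-2,-3]]) + 2·det([[4,0],[-2,-3]])
    = -1·(0·-3 - 3·-3) - 1·(4·-3 - 3·-2) + 2·(4·-3 - 0·-2)
    = -1·9 - 1·-6 + 2·-12
    = -9 + 6 + -24 = -27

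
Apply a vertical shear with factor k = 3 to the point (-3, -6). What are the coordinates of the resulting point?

Shear matrix for vertical shear with factor k = 3:
[[1, 0], [3, 1]]
Result: (-3, -6) → (-3, -15)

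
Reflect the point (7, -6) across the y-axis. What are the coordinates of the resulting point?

Reflection across y-axis: (7, -6) → (-7, -6)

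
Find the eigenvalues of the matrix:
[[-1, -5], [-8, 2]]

Characteristic equation: det(A - λI) = 0
λ² - (trace)λ + (det) = 0
trace = -1 + 2 = 1, det = (-1)(2) - (-5)(-8) = -42
λ² - (1)λ + (-42) = 0
λ = (1 ± √((1)² - 4·(-42))) / 2 = (1 ± √169) / 2
Solving: λ = -6, 7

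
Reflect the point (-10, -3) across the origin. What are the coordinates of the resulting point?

Reflection across origin: (-10, -3) → (10, 3)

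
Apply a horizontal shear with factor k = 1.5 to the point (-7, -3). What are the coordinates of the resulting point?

Shear matrix for horizontal shear with factor k = 1.5:
[[1, 1.50], [0, 1]]
Result: (-7, -3) → (-11.5, -3)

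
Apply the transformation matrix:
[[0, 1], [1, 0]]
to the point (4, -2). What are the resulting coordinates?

Matrix multiplication:
[[0, 1], [1, 0]] × [4, -2]ᵀ
= [(0)(4) + (1)(-2), (1)(4) + (0)(-2)]ᵀ
= [-2, 4]ᵀ
Result: (-2, 4)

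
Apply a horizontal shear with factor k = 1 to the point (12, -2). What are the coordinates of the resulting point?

Shear matrix for horizontal shear with factor k = 1:
[[1, 1], [0, 1]]
Result: (12, -2) → (10, -2)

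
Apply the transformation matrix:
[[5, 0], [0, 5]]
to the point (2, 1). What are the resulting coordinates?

Matrix multiplication:
[[5, 0], [0, 5]] × [2, 1]ᵀ
= [(5)(2) + (0)(1), (0)(2) + (5)(1)]ᵀ
= [10, 5]ᵀ
Result: (10, 5)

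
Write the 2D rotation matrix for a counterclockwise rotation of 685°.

Rotation matrix formula: [[cos θ, -sin θ], [sin θ, cos θ]]
For θ = 685°:
cos(685°) = 0.8192
sin(685°) = -0.5736
Result: [[0.8192, 0.5736], [-0.5736, 0.8192]]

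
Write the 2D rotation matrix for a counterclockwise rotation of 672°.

Rotation matrix formula: [[cos θ, -sin θ], [sin θ, cos θ]]
For θ = 672°:
cos(672°) = 0.6691
sin(672°) = -0.7431
Result: [[0.6691, 0.7431], [-0.7431, 0.6691]]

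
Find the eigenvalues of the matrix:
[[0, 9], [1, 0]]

Characteristic equation: det(A - λI) = 0
λ² - (trace)λ + (det) = 0
trace = 0 + 0 = 0, det = (0)(0) - (9)(1) = -9
λ² - (0)λ + (-9) = 0
λ = (0 ± √((0)² - 4·(-9))) / 2 = (0 ± √36) / 2
Solving: λ = -3, 3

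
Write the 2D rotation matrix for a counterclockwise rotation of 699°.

Rotation matrix formula: [[cos θ, -sin θ], [sin θ, cos θ]]
For θ = 699°:
cos(699°) = 0.9336
sin(699°) = -0.3584
Result: [[0.9336, 0.3584], [-0.3584, 0.9336]]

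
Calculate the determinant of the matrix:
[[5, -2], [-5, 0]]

For a 2×2 matrix [[a, b], [c, d]], det = ad - bc
det = (5)(0) - (-2)(-5) = 0 - 10 = -10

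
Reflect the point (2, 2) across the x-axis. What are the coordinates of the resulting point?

Reflection across x-axis: (2, 2) → (2, -2)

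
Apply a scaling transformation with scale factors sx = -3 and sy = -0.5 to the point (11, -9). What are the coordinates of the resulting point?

Scaling matrix:
[[-3, 0], [0, -0.50]]
Result: (11 × -3, -9 × -0.5) = (-33, 4.5)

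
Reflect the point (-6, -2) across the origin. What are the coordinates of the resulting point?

Reflection across origin: (-6, -2) → (6, 2)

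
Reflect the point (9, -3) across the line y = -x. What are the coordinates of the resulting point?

Reflection across line y = -x: (9, -3) → (3, -9)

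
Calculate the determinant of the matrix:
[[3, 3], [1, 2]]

For a 2×2 matrix [[a, b], [c, d]], det = ad - bc
det = (3)(2) - (3)(1) = 6 - 3 = 3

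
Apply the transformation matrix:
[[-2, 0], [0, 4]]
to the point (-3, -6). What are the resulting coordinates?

Matrix multiplication:
[[-2, 0], [0, 4]] × [-3, -6]ᵀ
= [(-2)(-3) + (0)(-6), (0)(-3) + (4)(-6)]ᵀ
= [6, -24]ᵀ
Result: (6, -24)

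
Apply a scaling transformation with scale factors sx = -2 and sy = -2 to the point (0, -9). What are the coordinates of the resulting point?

Scaling matrix:
[[-2, 0], [0, -2]]
Result: (0 × -2, -9 × -2) = (0, 18)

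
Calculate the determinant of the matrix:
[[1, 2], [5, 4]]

For a 2×2 matrix [[a, b], [c, d]], det = ad - bc
det = (1)(4) - (2)(5) = 4 - 10 = -6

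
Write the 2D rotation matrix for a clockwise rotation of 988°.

Rotation matrix formula: [[cos θ, -sin θ], [sin θ, cos θ]]
A clockwise rotation by 988° is equivalent to a counterclockwise rotation by -988°.
For θ = -988°:
cos(-988°) = -0.0349
sin(-988°) = 0.9994
Result: [[-0.0349, -0.9994], [0.9994, -0.0349]]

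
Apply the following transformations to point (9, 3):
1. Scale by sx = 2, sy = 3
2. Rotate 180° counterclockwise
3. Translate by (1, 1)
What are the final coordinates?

Step 1: Scale → (18, 9)
Step 2: Rotate 180° → (-18, -9)
Step 3: Translate → (-17, -8)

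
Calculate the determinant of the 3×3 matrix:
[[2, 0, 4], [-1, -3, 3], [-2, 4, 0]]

Expansion along first row:
det = 2·det([[-3,3],[4,0]]) - 0·det([[-1,3],[-2,0]]) + 4·det([[-1,-3],[-2,4]])
    = 2·(-3·0 - 3·4) - 0·(-1·0 - 3·-2) + 4·(-1·4 - -3·-2)
    = 2·-12 - 0·6 + 4·-10
    = -24 + 0 + -40 = -64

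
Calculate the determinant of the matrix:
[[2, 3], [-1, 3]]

For a 2×2 matrix [[a, b], [c, d]], det = ad - bc
det = (2)(3) - (3)(-1) = 6 - -3 = 9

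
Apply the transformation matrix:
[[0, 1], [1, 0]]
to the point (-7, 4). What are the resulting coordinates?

Matrix multiplication:
[[0, 1], [1, 0]] × [-7, 4]ᵀ
= [(0)(-7) + (1)(4), (1)(-7) + (0)(4)]ᵀ
= [4, -7]ᵀ
Result: (4, -7)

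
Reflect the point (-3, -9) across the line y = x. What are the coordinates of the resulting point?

Reflection across line y = x: (-3, -9) → (-9, -3)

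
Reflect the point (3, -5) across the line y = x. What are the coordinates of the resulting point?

Reflection across line y = x: (3, -5) → (-5, 3)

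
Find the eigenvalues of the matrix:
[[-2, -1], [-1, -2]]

Characteristic equation: det(A - λI) = 0
λ² - (trace)λ + (det) = 0
trace = -2 + -2 = -4, det = (-2)(-2) - (-1)(-1) = 3
λ² - (-4)λ + (3) = 0
λ = (-4 ± √((-4)² - 4·(3))) / 2 = (-4 ± √4) / 2
Solving: λ = -3, -1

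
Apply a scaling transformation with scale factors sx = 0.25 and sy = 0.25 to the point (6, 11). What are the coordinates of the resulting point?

Scaling matrix:
[[0.25, 0], [0, 0.25]]
Result: (6 × 0.25, 11 × 0.25) = (1.5, 2.75)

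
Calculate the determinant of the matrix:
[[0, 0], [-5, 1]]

For a 2×2 matrix [[a, b], [c, d]], det = ad - bc
det = (0)(1) - (0)(-5) = 0 - 0 = 0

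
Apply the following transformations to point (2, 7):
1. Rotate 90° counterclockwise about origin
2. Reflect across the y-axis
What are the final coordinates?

Step 1: Rotate 90° → (-7, 2)
Step 2: Reflect across y-axis → (7, 2)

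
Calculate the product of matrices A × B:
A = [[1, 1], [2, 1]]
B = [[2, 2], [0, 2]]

Matrix multiplication:
C[0][0] = 1×2 + 1×0 = 2
C[0][1] = 1×2 + 1×2 = 4
C[1][0] = 2×2 + 1×0 = 4
C[1][1] = 2×2 + 1×2 = 6
Result: [[2, 4], [4, 6]]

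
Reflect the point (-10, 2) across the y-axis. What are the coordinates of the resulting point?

Reflection across y-axis: (-10, 2) → (10, 2)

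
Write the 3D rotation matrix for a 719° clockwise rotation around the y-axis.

Rotation matrix for clockwise 719° around y-axis:
A clockwise rotation by 719° is a counterclockwise rotation by -719°.
cos(-719°) = 0.9998, sin(-719°) = 0.0175
Result: [[0.9998, 0, 0.0175], [0, 1, 0], [-0.0175, 0, 0.9998]]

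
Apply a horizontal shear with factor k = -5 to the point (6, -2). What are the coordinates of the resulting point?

Shear matrix for horizontal shear with factor k = -5:
[[1, -5], [0, 1]]
Result: (6, -2) → (16, -2)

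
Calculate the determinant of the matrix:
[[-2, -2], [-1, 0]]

For a 2×2 matrix [[a, b], [c, d]], det = ad - bc
det = (-2)(0) - (-2)(-1) = 0 - 2 = -2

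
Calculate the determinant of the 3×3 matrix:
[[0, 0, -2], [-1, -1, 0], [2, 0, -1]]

Expansion along first row:
det = 0·det([[-1,0],[0,-1]]) - 0·det([[-1,0],[2,-1]]) + -2·det([[-1,-1],[2,0]])
    = 0·(-1·-1 - 0·0) - 0·(-1·-1 - 0·2) + -2·(-1·0 - -1·2)
    = 0·1 - 0·1 + -2·2
    = 0 + 0 + -4 = -4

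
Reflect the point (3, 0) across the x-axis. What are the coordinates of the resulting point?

Reflection across x-axis: (3, 0) → (3, 0)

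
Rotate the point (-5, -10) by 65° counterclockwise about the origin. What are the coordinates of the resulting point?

Rotation matrix for 65°: [[cos 65°, -sin 65°], [sin 65°, cos 65°]] ≈ [[0.422618, -0.906308], [0.906308, 0.422618]]
[[0.422618, -0.906308], [0.906308, 0.422618]] × [-5, -10]ᵀ ≈ [6.9500, -8.7577]ᵀ
Result: (6.9500, -8.7577)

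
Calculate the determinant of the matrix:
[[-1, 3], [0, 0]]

For a 2×2 matrix [[a, b], [c, d]], det = ad - bc
det = (-1)(0) - (3)(0) = 0 - 0 = 0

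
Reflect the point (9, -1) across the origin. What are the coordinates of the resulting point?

Reflection across origin: (9, -1) → (-9, 1)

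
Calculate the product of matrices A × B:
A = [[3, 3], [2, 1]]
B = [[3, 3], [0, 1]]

Matrix multiplication:
C[0][0] = 3×3 + 3×0 = 9
C[0][1] = 3×3 + 3×1 = 12
C[1][0] = 2×3 + 1×0 = 6
C[1][1] = 2×3 + 1×1 = 7
Result: [[9, 12], [6, 7]]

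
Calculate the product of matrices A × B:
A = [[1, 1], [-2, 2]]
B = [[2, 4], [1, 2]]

Matrix multiplication:
C[0][0] = 1×2 + 1×1 = 3
C[0][1] = 1×4 + 1×2 = 6
C[1][0] = -2×2 + 2×1 = -2
C[1][1] = -2×4 + 2×2 = -4
Result: [[3, 6], [-2, -4]]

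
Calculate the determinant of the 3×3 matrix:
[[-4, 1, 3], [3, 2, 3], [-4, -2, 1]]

Expansion along first row:
det = -4·det([[2,3],[-2,1]]) - 1·det([[3,3],[-4,1]]) + 3·det([[3,2],[-4,-2]])
    = -4·(2·1 - 3·-2) - 1·(3·1 - 3·-4) + 3·(3·-2 - 2·-4)
    = -4·8 - 1·15 + 3·2
    = -32 + -15 + 6 = -41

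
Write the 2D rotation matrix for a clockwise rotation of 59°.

Rotation matrix formula: [[cos θ, -sin θ], [sin θ, cos θ]]
A clockwise rotation by 59° is equivalent to a counterclockwise rotation by -59°.
For θ = -59°:
cos(-59°) = 0.5150
sin(-59°) = -0.8572
Result: [[0.5150, 0.8572], [-0.8572, 0.5150]]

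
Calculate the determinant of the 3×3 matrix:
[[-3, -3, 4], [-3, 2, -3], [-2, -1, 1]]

Expansion along first row:
det = -3·det([[2,-3],[-1,1]]) - -3·det([[-3,-3],[-2,1]]) + 4·det([[-3,2],[-2,-1]])
    = -3·(2·1 - -3·-1) - -3·(-3·1 - -3·-2) + 4·(-3·-1 - 2·-2)
    = -3·-1 - -3·-9 + 4·7
    = 3 + -27 + 28 = 4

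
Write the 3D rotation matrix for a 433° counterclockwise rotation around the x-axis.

Rotation matrix for counterclockwise 433° around x-axis:
cos(433°) = 0.2924, sin(433°) = 0.9563
Result: [[1, 0, 0], [0, 0.2924, -0.9563], [0, 0.9563, 0.2924]]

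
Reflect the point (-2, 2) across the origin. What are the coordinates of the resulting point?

Reflection across origin: (-2, 2) → (2, -2)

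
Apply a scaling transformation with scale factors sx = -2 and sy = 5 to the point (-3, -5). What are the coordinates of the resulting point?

Scaling matrix:
[[-2, 0], [0, 5]]
Result: (-3 × -2, -5 × 5) = (6, -25)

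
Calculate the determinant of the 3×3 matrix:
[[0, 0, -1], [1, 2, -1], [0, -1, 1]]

Expansion along first row:
det = 0·det([[2,-1],[-1,1]]) - 0·det([[1,-1],[0,1]]) + -1·det([[1,2],[0,-1]])
    = 0·(2·1 - -1·-1) - 0·(1·1 - -1·0) + -1·(1·-1 - 2·0)
    = 0·1 - 0·1 + -1·-1
    = 0 + 0 + 1 = 1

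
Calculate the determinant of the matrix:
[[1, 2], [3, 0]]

For a 2×2 matrix [[a, b], [c, d]], det = ad - bc
det = (1)(0) - (2)(3) = 0 - 6 = -6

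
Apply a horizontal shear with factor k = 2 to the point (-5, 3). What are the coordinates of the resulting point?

Shear matrix for horizontal shear with factor k = 2:
[[1, 2], [0, 1]]
Result: (-5, 3) → (1, 3)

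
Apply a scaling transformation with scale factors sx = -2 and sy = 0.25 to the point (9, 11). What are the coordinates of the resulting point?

Scaling matrix:
[[-2, 0], [0, 0.25]]
Result: (9 × -2, 11 × 0.25) = (-18, 2.75)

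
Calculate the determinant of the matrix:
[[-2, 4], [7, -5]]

For a 2×2 matrix [[a, b], [c, d]], det = ad - bc
det = (-2)(-5) - (4)(7) = 10 - 28 = -18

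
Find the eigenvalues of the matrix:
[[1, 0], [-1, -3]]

Characteristic equation: det(A - λI) = 0
λ² - (trace)λ + (det) = 0
trace = 1 + -3 = -2, det = (1)(-3) - (0)(-1) = -3
λ² - (-2)λ + (-3) = 0
λ = (-2 ± √((-2)² - 4·(-3))) / 2 = (-2 ± √16) / 2
Solving: λ = -3, 1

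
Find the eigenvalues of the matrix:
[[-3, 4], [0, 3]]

Characteristic equation: det(A - λI) = 0
λ² - (trace)λ + (det) = 0
trace = -3 + 3 = 0, det = (-3)(3) - (4)(0) = -9
λ² - (0)λ + (-9) = 0
λ = (0 ± √((0)² - 4·(-9))) / 2 = (0 ± √36) / 2
Solving: λ = -3, 3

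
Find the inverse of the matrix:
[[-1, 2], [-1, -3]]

For [[a,b],[c,d]], inverse = (1/det)·[[d,-b],[-c,a]]
det = (-1)(-3) - (2)(-1) = 3 - -2 = 5
Inverse = (1/5)·[[-3, -2], [1, -1]]
= [[-3/5, -2/5], [1/5, -1/5]]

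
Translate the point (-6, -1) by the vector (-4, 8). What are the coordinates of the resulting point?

Translation by (-4, 8) (homogeneous matrix [[1, 0, -4], [0, 1, 8], [0, 0, 1]]):
x' = -6 + -4 = -10
y' = -1 + 8 = 7
Result: (-10, 7)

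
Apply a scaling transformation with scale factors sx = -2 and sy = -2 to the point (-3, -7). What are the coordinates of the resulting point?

Scaling matrix:
[[-2, 0], [0, -2]]
Result: (-3 × -2, -7 × -2) = (6, 14)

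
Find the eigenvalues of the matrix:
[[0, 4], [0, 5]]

Characteristic equation: det(A - λI) = 0
λ² - (trace)λ + (det) = 0
trace = 0 + 5 = 5, det = (0)(5) - (4)(0) = 0
λ² - (5)λ + (0) = 0
λ = (5 ± √((5)² - 4·(0))) / 2 = (5 ± √25) / 2
Solving: λ = 0, 5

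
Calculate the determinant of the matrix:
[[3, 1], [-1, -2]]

For a 2×2 matrix [[a, b], [c, d]], det = ad - bc
det = (3)(-2) - (1)(-1) = -6 - -1 = -5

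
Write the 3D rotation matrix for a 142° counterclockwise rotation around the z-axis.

Rotation matrix for counterclockwise 142° around z-axis:
cos(142°) = -0.7880, sin(142°) = 0.6157
Result: [[-0.7880, -0.6157, 0], [0.6157, -0.7880, 0], [0, 0, 1]]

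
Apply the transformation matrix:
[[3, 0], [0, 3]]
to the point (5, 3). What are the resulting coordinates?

Matrix multiplication:
[[3, 0], [0, 3]] × [5, 3]ᵀ
= [(3)(5) + (0)(3), (0)(5) + (3)(3)]ᵀ
= [15, 9]ᵀ
Result: (15, 9)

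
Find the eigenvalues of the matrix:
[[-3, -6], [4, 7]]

Characteristic equation: det(A - λI) = 0
λ² - (trace)λ + (det) = 0
trace = -3 + 7 = 4, det = (-3)(7) - (-6)(4) = 3
λ² - (4)λ + (3) = 0
λ = (4 ± √((4)² - 4·(3))) / 2 = (4 ± √4) / 2
Solving: λ = 1, 3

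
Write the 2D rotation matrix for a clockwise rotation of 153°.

Rotation matrix formula: [[cos θ, -sin θ], [sin θ, cos θ]]
A clockwise rotation by 153° is equivalent to a counterclockwise rotation by -153°.
For θ = -153°:
cos(-153°) = -0.8910
sin(-153°) = -0.4540
Result: [[-0.8910, 0.4540], [-0.4540, -0.8910]]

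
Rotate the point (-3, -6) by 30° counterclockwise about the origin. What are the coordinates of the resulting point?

Rotation matrix for 30°: [[cos 30°, -sin 30°], [sin 30°, cos 30°]] ≈ [[0.866025, -0.500000], [0.500000, 0.866025]]
[[0.866025, -0.500000], [0.500000, 0.866025]] × [-3, -6]ᵀ ≈ [0.4019, -6.6962]ᵀ
Result: (0.4019, -6.6962)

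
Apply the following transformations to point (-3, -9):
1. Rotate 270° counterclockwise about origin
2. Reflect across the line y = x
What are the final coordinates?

Step 1: Rotate 270° → (-9, 3)
Step 2: Reflect across line y = x → (3, -9)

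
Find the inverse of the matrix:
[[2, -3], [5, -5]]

For [[a,b],[c,d]], inverse = (1/det)·[[d,-b],[-c,a]]
det = (2)(-5) - (-3)(5) = -10 - -15 = 5
Inverse = (1/5)·[[-5, 3], [-5, 2]]
= [[-1, 3/5], [-1, 2/5]]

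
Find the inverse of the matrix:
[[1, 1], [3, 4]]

For [[a,b],[c,d]], inverse = (1/det)·[[d,-b],[-c,a]]
det = (1)(4) - (1)(3) = 4 - 3 = 1
Inverse = [[4, -1], [-3, 1]]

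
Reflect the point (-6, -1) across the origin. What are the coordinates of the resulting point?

Reflection across origin: (-6, -1) → (6, 1)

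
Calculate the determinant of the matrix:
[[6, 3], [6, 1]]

For a 2×2 matrix [[a, b], [c, d]], det = ad - bc
det = (6)(1) - (3)(6) = 6 - 18 = -12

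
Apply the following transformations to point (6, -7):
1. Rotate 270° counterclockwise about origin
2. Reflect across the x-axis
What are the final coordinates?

Step 1: Rotate 270° → (-7, -6)
Step 2: Reflect across x-axis → (-7, 6)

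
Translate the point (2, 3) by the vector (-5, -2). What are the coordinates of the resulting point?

Translation by (-5, -2) (homogeneous matrix [[1, 0, -5], [0, 1, -2], [0, 0, 1]]):
x' = 2 + -5 = -3
y' = 3 + -2 = 1
Result: (-3, 1)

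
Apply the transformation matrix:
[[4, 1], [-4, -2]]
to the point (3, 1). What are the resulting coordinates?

Matrix multiplication:
[[4, 1], [-4, -2]] × [3, 1]ᵀ
= [(4)(3) + (1)(1), (-4)(3) + (-2)(1)]ᵀ
= [13, -14]ᵀ
Result: (13, -14)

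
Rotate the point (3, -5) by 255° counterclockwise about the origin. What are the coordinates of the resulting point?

Rotation matrix for 255°: [[cos 255°, -sin 255°], [sin 255°, cos 255°]] ≈ [[-0.258819, 0.965926], [-0.965926, -0.258819]]
[[-0.258819, 0.965926], [-0.965926, -0.258819]] × [3, -5]ᵀ ≈ [-5.6061, -1.6037]ᵀ
Result: (-5.6061, -1.6037)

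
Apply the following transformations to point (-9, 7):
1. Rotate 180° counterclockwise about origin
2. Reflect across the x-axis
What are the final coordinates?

Step 1: Rotate 180° → (9, -7)
Step 2: Reflect across x-axis → (9, 7)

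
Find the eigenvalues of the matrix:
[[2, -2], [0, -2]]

Characteristic equation: det(A - λI) = 0
λ² - (trace)λ + (det) = 0
trace = 2 + -2 = 0, det = (2)(-2) - (-2)(0) = -4
λ² - (0)λ + (-4) = 0
λ = (0 ± √((0)² - 4·(-4))) / 2 = (0 ± √16) / 2
Solving: λ = -2, 2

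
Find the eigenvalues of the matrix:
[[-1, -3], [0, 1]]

Characteristic equation: det(A - λI) = 0
λ² - (trace)λ + (det) = 0
trace = -1 + 1 = 0, det = (-1)(1) - (-3)(0) = -1
λ² - (0)λ + (-1) = 0
λ = (0 ± √((0)² - 4·(-1))) / 2 = (0 ± √4) / 2
Solving: λ = -1, 1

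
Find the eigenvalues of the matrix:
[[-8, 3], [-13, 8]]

Characteristic equation: det(A - λI) = 0
λ² - (trace)λ + (det) = 0
trace = -8 + 8 = 0, det = (-8)(8) - (3)(-13) = -25
λ² - (0)λ + (-25) = 0
λ = (0 ± √((0)² - 4·(-25))) / 2 = (0 ± √100) / 2
Solving: λ = -5, 5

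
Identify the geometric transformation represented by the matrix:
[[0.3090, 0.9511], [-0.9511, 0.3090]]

This matrix represents: rotation by 288° counterclockwise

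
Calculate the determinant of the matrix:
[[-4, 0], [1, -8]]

For a 2×2 matrix [[a, b], [c, d]], det = ad - bc
det = (-4)(-8) - (0)(1) = 32 - 0 = 32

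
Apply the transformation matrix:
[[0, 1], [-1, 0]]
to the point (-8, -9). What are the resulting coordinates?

Matrix multiplication:
[[0, 1], [-1, 0]] × [-8, -9]ᵀ
= [(0)(-8) + (1)(-9), (-1)(-8) + (0)(-9)]ᵀ
= [-9, 8]ᵀ
Result: (-9, 8)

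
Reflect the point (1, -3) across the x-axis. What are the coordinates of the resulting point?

Reflection across x-axis: (1, -3) → (1, 3)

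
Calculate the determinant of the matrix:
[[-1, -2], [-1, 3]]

For a 2×2 matrix [[a, b], [c, d]], det = ad - bc
det = (-1)(3) - (-2)(-1) = -3 - 2 = -5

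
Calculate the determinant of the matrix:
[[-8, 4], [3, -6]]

For a 2×2 matrix [[a, b], [c, d]], det = ad - bc
det = (-8)(-6) - (4)(3) = 48 - 12 = 36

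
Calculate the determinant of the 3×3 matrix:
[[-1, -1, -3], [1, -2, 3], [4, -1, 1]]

Expansion along first row:
det = -1·det([[-2,3],[-1,1]]) - -1·det([[1,3],[4,1]]) + -3·det([[1,-2],[4,-1]])
    = -1·(-2·1 - 3·-1) - -1·(1·1 - 3·4) + -3·(1·-1 - -2·4)
    = -1·1 - -1·-11 + -3·7
    = -1 + -11 + -21 = -33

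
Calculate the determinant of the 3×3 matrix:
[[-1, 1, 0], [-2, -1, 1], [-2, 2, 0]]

Expansion along first row:
det = -1·det([[-1,1],[2,0]]) - 1·det([[-2,1],[-2,0]]) + 0·det([[-2,-1],[-2,2]])
    = -1·(-1·0 - 1·2) - 1·(-2·0 - 1·-2) + 0·(-2·2 - -1·-2)
    = -1·-2 - 1·2 + 0·-6
    = 2 + -2 + 0 = 0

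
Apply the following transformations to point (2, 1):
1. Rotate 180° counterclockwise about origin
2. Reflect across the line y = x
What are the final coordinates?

Step 1: Rotate 180° → (-2, -1)
Step 2: Reflect across line y = x → (-1, -2)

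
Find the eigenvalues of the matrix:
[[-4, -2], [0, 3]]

Characteristic equation: det(A - λI) = 0
λ² - (trace)λ + (det) = 0
trace = -4 + 3 = -1, det = (-4)(3) - (-2)(0) = -12
λ² - (-1)λ + (-12) = 0
λ = (-1 ± √((-1)² - 4·(-12))) / 2 = (-1 ± √49) / 2
Solving: λ = -4, 3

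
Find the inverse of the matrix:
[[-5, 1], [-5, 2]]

For [[a,b],[c,d]], inverse = (1/det)·[[d,-b],[-c,a]]
det = (-5)(2) - (1)(-5) = -10 - -5 = -5
Inverse = (1/-5)·[[2, -1], [5, -5]]
= [[-2/5, 1/5], [-1, 1]]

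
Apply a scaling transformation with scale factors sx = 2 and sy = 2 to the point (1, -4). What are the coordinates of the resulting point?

Scaling matrix:
[[2, 0], [0, 2]]
Result: (1 × 2, -4 × 2) = (2, -8)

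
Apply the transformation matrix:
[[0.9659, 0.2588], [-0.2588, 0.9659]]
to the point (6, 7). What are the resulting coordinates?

Matrix multiplication:
[[0.9659, 0.2588], [-0.2588, 0.9659]] × [6, 7]ᵀ
= [(0.9659)(6) + (0.2588)(7), (-0.2588)(6) + (0.9659)(7)]ᵀ
= [7.6070, 5.2085]ᵀ
Result: (7.6070, 5.2085)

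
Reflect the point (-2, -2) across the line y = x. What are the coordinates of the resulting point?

Reflection across line y = x: (-2, -2) → (-2, -2)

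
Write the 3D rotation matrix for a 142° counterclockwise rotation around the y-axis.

Rotation matrix for counterclockwise 142° around y-axis:
cos(142°) = -0.7880, sin(142°) = 0.6157
Result: [[-0.7880, 0, 0.6157], [0, 1, 0], [-0.6157, 0, -0.7880]]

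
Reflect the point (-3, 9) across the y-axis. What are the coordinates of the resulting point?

Reflection across y-axis: (-3, 9) → (3, 9)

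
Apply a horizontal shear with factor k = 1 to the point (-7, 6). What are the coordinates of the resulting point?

Shear matrix for horizontal shear with factor k = 1:
[[1, 1], [0, 1]]
Result: (-7, 6) → (-1, 6)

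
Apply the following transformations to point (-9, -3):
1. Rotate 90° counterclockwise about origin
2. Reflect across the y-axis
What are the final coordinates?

Step 1: Rotate 90° → (3, -9)
Step 2: Reflect across y-axis → (-3, -9)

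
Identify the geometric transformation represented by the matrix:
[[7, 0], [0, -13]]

This matrix represents: non-uniform scaling by sx = 7, sy = -13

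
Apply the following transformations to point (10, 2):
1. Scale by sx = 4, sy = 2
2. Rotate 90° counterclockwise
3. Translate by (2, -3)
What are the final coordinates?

Step 1: Scale → (40, 4)
Step 2: Rotate 90° → (-4, 40)
Step 3: Translate → (-2, 37)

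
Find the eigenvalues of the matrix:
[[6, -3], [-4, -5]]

Characteristic equation: det(A - λI) = 0
λ² - (trace)λ + (det) = 0
trace = 6 + -5 = 1, det = (6)(-5) - (-3)(-4) = -42
λ² - (1)λ + (-42) = 0
λ = (1 ± √((1)² - 4·(-42))) / 2 = (1 ± √169) / 2
Solving: λ = -6, 7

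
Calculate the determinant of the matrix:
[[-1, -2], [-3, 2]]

For a 2×2 matrix [[a, b], [c, d]], det = ad - bc
det = (-1)(2) - (-2)(-3) = -2 - 6 = -8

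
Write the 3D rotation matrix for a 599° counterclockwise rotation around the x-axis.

Rotation matrix for counterclockwise 599° around x-axis:
cos(599°) = -0.5150, sin(599°) = -0.8572
Result: [[1, 0, 0], [0, -0.5150, 0.8572], [0, -0.8572, -0.5150]]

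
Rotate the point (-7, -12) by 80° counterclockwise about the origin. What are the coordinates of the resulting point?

Rotation matrix for 80°: [[cos 80°, -sin 80°], [sin 80°, cos 80°]] ≈ [[0.173648, -0.984808], [0.984808, 0.173648]]
[[0.173648, -0.984808], [0.984808, 0.173648]] × [-7, -12]ᵀ ≈ [10.6022, -8.9774]ᵀ
Result: (10.6022, -8.9774)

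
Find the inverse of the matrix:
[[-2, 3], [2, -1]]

For [[a,b],[c,d]], inverse = (1/det)·[[d,-b],[-c,a]]
det = (-2)(-1) - (3)(2) = 2 - 6 = -4
Inverse = (1/-4)·[[-1, -3], [-2, -2]]
= [[1/4, 3/4], [1/2, 1/2]]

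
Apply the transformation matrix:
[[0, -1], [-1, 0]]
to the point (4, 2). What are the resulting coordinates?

Matrix multiplication:
[[0, -1], [-1, 0]] × [4, 2]ᵀ
= [(0)(4) + (-1)(2), (-1)(4) + (0)(2)]ᵀ
= [-2, -4]ᵀ
Result: (-2, -4)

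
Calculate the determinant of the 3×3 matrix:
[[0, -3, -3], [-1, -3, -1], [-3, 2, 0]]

Expansion along first row:
det = 0·det([[-3,-1],[2,0]]) - -3·det([[-1,-1],[-3,0]]) + -3·det([[-1,-3],[-3,2]])
    = 0·(-3·0 - -1·2) - -3·(-1·0 - -1·-3) + -3·(-1·2 - -3·-3)
    = 0·2 - -3·-3 + -3·-11
    = 0 + -9 + 33 = 24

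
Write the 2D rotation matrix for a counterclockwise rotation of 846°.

Rotation matrix formula: [[cos θ, -sin θ], [sin θ, cos θ]]
For θ = 846°:
cos(846°) = -0.5878
sin(846°) = 0.8090
Result: [[-0.5878, -0.8090], [0.8090, -0.5878]]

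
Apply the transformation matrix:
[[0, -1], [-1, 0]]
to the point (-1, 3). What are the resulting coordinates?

Matrix multiplication:
[[0, -1], [-1, 0]] × [-1, 3]ᵀ
= [(0)(-1) + (-1)(3), (-1)(-1) + (0)(3)]ᵀ
= [-3, 1]ᵀ
Result: (-3, 1)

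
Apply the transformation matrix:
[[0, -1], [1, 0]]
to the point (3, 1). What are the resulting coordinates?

Matrix multiplication:
[[0, -1], [1, 0]] × [3, 1]ᵀ
= [(0)(3) + (-1)(1), (1)(3) + (0)(1)]ᵀ
= [-1, 3]ᵀ
Result: (-1, 3)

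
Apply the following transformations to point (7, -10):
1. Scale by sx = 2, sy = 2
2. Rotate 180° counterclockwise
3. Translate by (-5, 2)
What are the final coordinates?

Step 1: Scale → (14, -20)
Step 2: Rotate 180° → (-14, 20)
Step 3: Translate → (-19, 22)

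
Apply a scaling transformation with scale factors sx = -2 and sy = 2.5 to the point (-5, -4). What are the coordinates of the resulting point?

Scaling matrix:
[[-2, 0], [0, 2.50]]
Result: (-5 × -2, -4 × 2.5) = (10, -10)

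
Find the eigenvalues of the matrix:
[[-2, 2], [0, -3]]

Characteristic equation: det(A - λI) = 0
λ² - (trace)λ + (det) = 0
trace = -2 + -3 = -5, det = (-2)(-3) - (2)(0) = 6
λ² - (-5)λ + (6) = 0
λ = (-5 ± √((-5)² - 4·(6))) / 2 = (-5 ± √1) / 2
Solving: λ = -3, -2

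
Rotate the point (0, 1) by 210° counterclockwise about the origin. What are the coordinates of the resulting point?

Rotation matrix for 210°: [[cos 210°, -sin 210°], [sin 210°, cos 210°]] ≈ [[-0.866025, 0.500000], [-0.500000, -0.866025]]
[[-0.866025, 0.500000], [-0.500000, -0.866025]] × [0, 1]ᵀ ≈ [0.5000, -0.8660]ᵀ
Result: (0.5000, -0.8660)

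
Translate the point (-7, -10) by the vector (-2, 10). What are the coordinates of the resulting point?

Translation by (-2, 10) (homogeneous matrix [[1, 0, -2], [0, 1, 10], [0, 0, 1]]):
x' = -7 + -2 = -9
y' = -10 + 10 = 0
Result: (-9, 0)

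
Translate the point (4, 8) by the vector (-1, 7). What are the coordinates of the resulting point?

Translation by (-1, 7) (homogeneous matrix [[1, 0, -1], [0, 1, 7], [0, 0, 1]]):
x' = 4 + -1 = 3
y' = 8 + 7 = 15
Result: (3, 15)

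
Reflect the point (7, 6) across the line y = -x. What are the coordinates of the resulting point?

Reflection across line y = -x: (7, 6) → (-6, -7)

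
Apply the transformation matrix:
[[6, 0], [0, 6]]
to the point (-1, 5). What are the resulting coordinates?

Matrix multiplication:
[[6, 0], [0, 6]] × [-1, 5]ᵀ
= [(6)(-1) + (0)(5), (0)(-1) + (6)(5)]ᵀ
= [-6, 30]ᵀ
Result: (-6, 30)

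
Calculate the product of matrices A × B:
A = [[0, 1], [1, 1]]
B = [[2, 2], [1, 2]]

Matrix multiplication:
C[0][0] = 0×2 + 1×1 = 1
C[0][1] = 0×2 + 1×2 = 2
C[1][0] = 1×2 + 1×1 = 3
C[1][1] = 1×2 + 1×2 = 4
Result: [[1, 2], [3, 4]]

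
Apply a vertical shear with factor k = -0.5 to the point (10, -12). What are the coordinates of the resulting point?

Shear matrix for vertical shear with factor k = -0.5:
[[1, 0], [-0.50, 1]]
Result: (10, -12) → (10, -17)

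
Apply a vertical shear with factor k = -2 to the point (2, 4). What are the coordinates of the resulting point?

Shear matrix for vertical shear with factor k = -2:
[[1, 0], [-2, 1]]
Result: (2, 4) → (2, 0)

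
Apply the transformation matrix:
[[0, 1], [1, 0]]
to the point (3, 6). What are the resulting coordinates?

Matrix multiplication:
[[0, 1], [1, 0]] × [3, 6]ᵀ
= [(0)(3) + (1)(6), (1)(3) + (0)(6)]ᵀ
= [6, 3]ᵀ
Result: (6, 3)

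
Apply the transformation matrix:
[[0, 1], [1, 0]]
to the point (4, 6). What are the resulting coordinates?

Matrix multiplication:
[[0, 1], [1, 0]] × [4, 6]ᵀ
= [(0)(4) + (1)(6), (1)(4) + (0)(6)]ᵀ
= [6, 4]ᵀ
Result: (6, 4)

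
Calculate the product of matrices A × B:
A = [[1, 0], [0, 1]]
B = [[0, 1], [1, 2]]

Matrix multiplication:
C[0][0] = 1×0 + 0×1 = 0
C[0][1] = 1×1 + 0×2 = 1
C[1][0] = 0×0 + 1×1 = 1
C[1][1] = 0×1 + 1×2 = 2
Result: [[0, 1], [1, 2]]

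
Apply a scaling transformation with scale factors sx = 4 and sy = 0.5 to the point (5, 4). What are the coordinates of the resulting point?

Scaling matrix:
[[4, 0], [0, 0.50]]
Result: (5 × 4, 4 × 0.5) = (20, 2)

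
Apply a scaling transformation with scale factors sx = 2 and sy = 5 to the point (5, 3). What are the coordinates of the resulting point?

Scaling matrix:
[[2, 0], [0, 5]]
Result: (5 × 2, 3 × 5) = (10, 15)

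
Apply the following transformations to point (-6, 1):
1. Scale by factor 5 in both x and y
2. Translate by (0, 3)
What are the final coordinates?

Step 1: Scale (-6, 1) by 5 → (-30, 5)
Step 2: Translate by (0, 3) → (-30, 8)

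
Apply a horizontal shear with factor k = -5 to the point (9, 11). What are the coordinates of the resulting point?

Shear matrix for horizontal shear with factor k = -5:
[[1, -5], [0, 1]]
Result: (9, 11) → (-46, 11)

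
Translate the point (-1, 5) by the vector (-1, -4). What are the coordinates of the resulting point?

Translation by (-1, -4) (homogeneous matrix [[1, 0, -1], [0, 1, -4], [0, 0, 1]]):
x' = -1 + -1 = -2
y' = 5 + -4 = 1
Result: (-2, 1)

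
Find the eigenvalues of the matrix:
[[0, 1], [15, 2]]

Characteristic equation: det(A - λI) = 0
λ² - (trace)λ + (det) = 0
trace = 0 + 2 = 2, det = (0)(2) - (1)(15) = -15
λ² - (2)λ + (-15) = 0
λ = (2 ± √((2)² - 4·(-15))) / 2 = (2 ± √64) / 2
Solving: λ = -3, 5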